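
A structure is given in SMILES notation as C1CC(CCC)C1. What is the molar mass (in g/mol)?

98.19 g/mol

Atom tally by fragment:
  cyclobutane ring core → C:4 H:8
  (− 1 ring H displaced by substituents)
  + CH2CH2CH3 → C:3 H:7
Element totals:
  C: 7
  H: 14
Molecular formula: C7H14.
  M = 7(12.011) + 14(1.008)
    = 84.077 + 14.112 = 98.189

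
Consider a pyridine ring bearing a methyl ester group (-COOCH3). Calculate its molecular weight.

Atom tally by fragment:
  pyridine ring core → C:5 H:5 N:1
  (− 1 ring H displaced by substituents)
  + COOCH3 → C:2 H:3 O:2
Element totals:
  C: 7
  H: 7
  N: 1
  O: 2
Molecular formula: C7H7NO2.
  M = 7(12.011) + 7(1.008) + 14.007 + 2(15.999)
    = 84.077 + 7.056 + 14.007 + 31.998 = 137.138

137.14 g/mol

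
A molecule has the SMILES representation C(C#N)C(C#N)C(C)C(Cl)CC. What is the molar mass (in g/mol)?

184.67 g/mol

Atom tally by fragment:
  NCCH2 → C:2 H:2 N:1
  CH(CN) → C:2 H:1 N:1
  CH(CH3) → C:2 H:4
  CH(Cl) → C:1 H:1 Cl:1
  CH2 → C:1 H:2
  CH3 → C:1 H:3
Element totals:
  C: 9
  H: 13
  Cl: 1
  N: 2
Molecular formula: C9H13ClN2.
  M = 9(12.011) + 13(1.008) + 35.45 + 2(14.007)
    = 108.099 + 13.104 + 35.450 + 28.014 = 184.667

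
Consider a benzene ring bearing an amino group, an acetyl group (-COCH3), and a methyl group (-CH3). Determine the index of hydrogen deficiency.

Atom tally by fragment:
  benzene ring core → C:6 H:6
  (− 3 ring H displaced by substituents)
  + NH2 → N:1 H:2
  + COCH3 → C:2 H:3 O:1
  + CH3 → C:1 H:3
Element totals:
  C: 9
  H: 11
  N: 1
  O: 1
Molecular formula: C9H11NO.
DoU = (2C + 2 + N − H − X) / 2 = (2·9 + 2 + 1 − 11 − 0) / 2 = 5.

5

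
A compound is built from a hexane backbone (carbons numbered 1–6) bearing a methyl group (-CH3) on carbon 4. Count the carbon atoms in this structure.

7

Atom tally by fragment:
  CH3 → C:1 H:3
  CH2 → C:1 H:2
  CH2 → C:1 H:2
  CH(CH3) → C:2 H:4
  CH2 → C:1 H:2
  CH3 → C:1 H:3
Element totals:
  C: 7
  H: 16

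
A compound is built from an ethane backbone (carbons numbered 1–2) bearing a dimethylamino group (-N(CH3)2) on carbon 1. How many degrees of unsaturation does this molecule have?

Atom tally by fragment:
  (CH3)2NCH2 → C:3 H:8 N:1
  CH3 → C:1 H:3
Element totals:
  C: 4
  H: 11
  N: 1
Molecular formula: C4H11N.
DoU = (2C + 2 + N − H − X) / 2 = (2·4 + 2 + 1 − 11 − 0) / 2 = 0.

0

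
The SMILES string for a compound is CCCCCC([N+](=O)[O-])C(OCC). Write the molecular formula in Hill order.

C9H19NO3

Atom tally by fragment:
  CH3 → C:1 H:3
  CH2 → C:1 H:2
  CH2 → C:1 H:2
  CH2 → C:1 H:2
  CH2 → C:1 H:2
  CH(NO2) → C:1 H:1 N:1 O:2
  CH2OC2H5 → C:3 H:7 O:1
Element totals:
  C: 9
  H: 19
  N: 1
  O: 3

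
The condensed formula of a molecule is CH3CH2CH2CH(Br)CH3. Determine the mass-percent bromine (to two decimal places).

Atom tally by fragment:
  CH3 → C:1 H:3
  CH2 → C:1 H:2
  CH2 → C:1 H:2
  CH(Br) → C:1 H:1 Br:1
  CH3 → C:1 H:3
Element totals:
  C: 5
  H: 11
  Br: 1
Molecular formula: C5H11Br.
Molar mass = 151.047 g/mol.
Mass from Br: 1 × 79.904 = 79.904 g/mol.
%Br = 79.904 / 151.047 × 100 = 52.90%.

52.90%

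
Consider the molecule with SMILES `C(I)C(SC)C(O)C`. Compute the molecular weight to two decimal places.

Atom tally by fragment:
  ICH2 → C:1 H:2 I:1
  CH(SCH3) → C:2 H:4 S:1
  CH(OH) → C:1 H:2 O:1
  CH3 → C:1 H:3
Element totals:
  C: 5
  H: 11
  I: 1
  O: 1
  S: 1
Molecular formula: C5H11IOS.
  M = 5(12.011) + 11(1.008) + 126.904 + 15.999 + 32.06
    = 60.055 + 11.088 + 126.904 + 15.999 + 32.060 = 246.106

246.11 g/mol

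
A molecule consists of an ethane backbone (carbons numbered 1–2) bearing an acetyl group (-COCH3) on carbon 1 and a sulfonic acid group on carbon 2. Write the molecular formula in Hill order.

C4H8O4S

Atom tally by fragment:
  CH3COCH2 → C:3 H:5 O:1
  CH2SO3H → C:1 H:3 S:1 O:3
Element totals:
  C: 4
  H: 8
  O: 4
  S: 1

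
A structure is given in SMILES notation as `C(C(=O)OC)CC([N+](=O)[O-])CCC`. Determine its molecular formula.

Atom tally by fragment:
  CH3OOCCH2 → C:3 H:5 O:2
  CH2 → C:1 H:2
  CH(NO2) → C:1 H:1 N:1 O:2
  CH2 → C:1 H:2
  CH2 → C:1 H:2
  CH3 → C:1 H:3
Element totals:
  C: 8
  H: 15
  N: 1
  O: 4

C8H15NO4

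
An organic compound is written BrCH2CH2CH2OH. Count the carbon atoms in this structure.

Element totals:
  C: 3
  H: 7
  Br: 1
  O: 1

3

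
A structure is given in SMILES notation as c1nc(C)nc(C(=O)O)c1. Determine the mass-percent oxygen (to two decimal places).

23.17%

Atom tally by fragment:
  pyrimidine ring core → C:4 H:4 N:2
  (− 2 ring H displaced by substituents)
  + CH3 → C:1 H:3
  + COOH → C:1 H:1 O:2
Element totals:
  C: 6
  H: 6
  N: 2
  O: 2
Molecular formula: C6H6N2O2.
Molar mass = 138.126 g/mol.
Mass from O: 2 × 15.999 = 31.998 g/mol.
%O = 31.998 / 138.126 × 100 = 23.17%.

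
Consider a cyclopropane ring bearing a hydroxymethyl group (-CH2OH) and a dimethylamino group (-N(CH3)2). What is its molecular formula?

C6H13NO

Atom tally by fragment:
  cyclopropane ring core → C:3 H:6
  (− 2 ring H displaced by substituents)
  + CH2OH → C:1 H:3 O:1
  + N(CH3)2 → N:1 C:2 H:6
Element totals:
  C: 6
  H: 13
  N: 1
  O: 1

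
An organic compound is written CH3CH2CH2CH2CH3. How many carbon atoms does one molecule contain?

Atom tally by fragment:
  CH3 → C:1 H:3
  CH2 → C:1 H:2
  CH2 → C:1 H:2
  CH2 → C:1 H:2
  CH3 → C:1 H:3
Element totals:
  C: 5
  H: 12

5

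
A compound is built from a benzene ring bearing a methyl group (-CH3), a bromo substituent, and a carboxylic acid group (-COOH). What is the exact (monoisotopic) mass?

213.9629

Atom tally by fragment:
  benzene ring core → C:6 H:6
  (− 3 ring H displaced by substituents)
  + CH3 → C:1 H:3
  + Br → Br:1
  + COOH → C:1 H:1 O:2
Element totals:
  C: 8
  H: 7
  Br: 1
  O: 2
Molecular formula: C8H7BrO2.
  M = 8(12.0) + 7(1.007825) + 78.918338 + 2(15.994915)
    = 96.000000 + 7.054775 + 78.918338 + 31.989830 = 213.962943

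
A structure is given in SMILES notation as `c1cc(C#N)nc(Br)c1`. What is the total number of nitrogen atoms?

Atom tally by fragment:
  pyridine ring core → C:5 H:5 N:1
  (− 2 ring H displaced by substituents)
  + CN → C:1 N:1
  + Br → Br:1
Element totals:
  C: 6
  H: 3
  Br: 1
  N: 2

2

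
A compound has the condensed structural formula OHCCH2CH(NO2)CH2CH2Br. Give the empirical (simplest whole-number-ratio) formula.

Element totals:
  C: 5
  H: 8
  Br: 1
  N: 1
  O: 3
Molecular formula: C5H8BrNO3.
gcd of subscripts (1, 5, 8, 1, 3) = 1, so the empirical formula equals the molecular formula.

C5H8BrNO3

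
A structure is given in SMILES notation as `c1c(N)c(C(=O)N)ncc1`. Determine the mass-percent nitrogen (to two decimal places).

Atom tally by fragment:
  pyridine ring core → C:5 H:5 N:1
  (− 2 ring H displaced by substituents)
  + NH2 → N:1 H:2
  + CONH2 → C:1 H:2 O:1 N:1
Element totals:
  C: 6
  H: 7
  N: 3
  O: 1
Molecular formula: C6H7N3O.
Molar mass = 137.142 g/mol.
Mass from N: 3 × 14.007 = 42.021 g/mol.
%N = 42.021 / 137.142 × 100 = 30.64%.

30.64%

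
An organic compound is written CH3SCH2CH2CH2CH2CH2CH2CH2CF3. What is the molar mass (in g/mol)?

214.29 g/mol

Atom tally by fragment:
  CH3SCH2 → C:2 H:5 S:1
  CH2 → C:1 H:2
  CH2 → C:1 H:2
  CH2 → C:1 H:2
  CH2 → C:1 H:2
  CH2 → C:1 H:2
  CH2CF3 → C:2 H:2 F:3
Element totals:
  C: 9
  H: 17
  F: 3
  S: 1
Molecular formula: C9H17F3S.
  M = 9(12.011) + 17(1.008) + 3(18.998) + 32.06
    = 108.099 + 17.136 + 56.994 + 32.060 = 214.289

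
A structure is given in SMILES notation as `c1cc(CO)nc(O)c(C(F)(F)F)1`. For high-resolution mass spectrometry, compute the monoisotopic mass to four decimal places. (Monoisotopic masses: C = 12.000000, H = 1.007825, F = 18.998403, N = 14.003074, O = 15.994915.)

Atom tally by fragment:
  pyridine ring core → C:5 H:5 N:1
  (− 3 ring H displaced by substituents)
  + CH2OH → C:1 H:3 O:1
  + OH → O:1 H:1
  + CF3 → C:1 F:3
Element totals:
  C: 7
  H: 6
  F: 3
  N: 1
  O: 2
Molecular formula: C7H6F3NO2.
  M = 7(12.0) + 6(1.007825) + 3(18.998403) + 14.003074 + 2(15.994915)
    = 84.000000 + 6.046950 + 56.995209 + 14.003074 + 31.989830 = 193.035063

193.0351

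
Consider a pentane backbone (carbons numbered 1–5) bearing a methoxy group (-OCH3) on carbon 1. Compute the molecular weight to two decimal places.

102.18 g/mol

Atom tally by fragment:
  CH3OCH2 → C:2 H:5 O:1
  CH2 → C:1 H:2
  CH2 → C:1 H:2
  CH2 → C:1 H:2
  CH3 → C:1 H:3
Element totals:
  C: 6
  H: 14
  O: 1
Molecular formula: C6H14O.
  M = 6(12.011) + 14(1.008) + 15.999
    = 72.066 + 14.112 + 15.999 = 102.177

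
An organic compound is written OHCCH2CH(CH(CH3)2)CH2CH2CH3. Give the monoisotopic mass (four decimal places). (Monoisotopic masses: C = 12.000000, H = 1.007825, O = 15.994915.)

Atom tally by fragment:
  OHCCH2 → C:2 H:3 O:1
  CH(CH(CH3)2) → C:4 H:8
  CH2 → C:1 H:2
  CH2 → C:1 H:2
  CH3 → C:1 H:3
Element totals:
  C: 9
  H: 18
  O: 1
Molecular formula: C9H18O.
  M = 9(12.0) + 18(1.007825) + 15.994915
    = 108.000000 + 18.140850 + 15.994915 = 142.135765

142.1358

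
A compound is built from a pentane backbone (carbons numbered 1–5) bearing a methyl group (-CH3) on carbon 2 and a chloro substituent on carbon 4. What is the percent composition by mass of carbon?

59.75%

Atom tally by fragment:
  CH3 → C:1 H:3
  CH(CH3) → C:2 H:4
  CH2 → C:1 H:2
  CH(Cl) → C:1 H:1 Cl:1
  CH3 → C:1 H:3
Element totals:
  C: 6
  H: 13
  Cl: 1
Molecular formula: C6H13Cl.
Molar mass = 120.620 g/mol.
Mass from C: 6 × 12.011 = 72.066 g/mol.
%C = 72.066 / 120.620 × 100 = 59.75%.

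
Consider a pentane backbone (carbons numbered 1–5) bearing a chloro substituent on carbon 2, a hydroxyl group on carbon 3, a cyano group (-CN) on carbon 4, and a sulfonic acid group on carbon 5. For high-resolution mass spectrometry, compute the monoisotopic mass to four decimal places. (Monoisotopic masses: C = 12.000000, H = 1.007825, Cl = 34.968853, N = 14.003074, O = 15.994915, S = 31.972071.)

Atom tally by fragment:
  CH3 → C:1 H:3
  CH(Cl) → C:1 H:1 Cl:1
  CH(OH) → C:1 H:2 O:1
  CH(CN) → C:2 H:1 N:1
  CH2SO3H → C:1 H:3 S:1 O:3
Element totals:
  C: 6
  H: 10
  Cl: 1
  N: 1
  O: 4
  S: 1
Molecular formula: C6H10ClNO4S.
  M = 6(12.0) + 10(1.007825) + 34.968853 + 14.003074 + 4(15.994915) + 31.972071
    = 72.000000 + 10.078250 + 34.968853 + 14.003074 + 63.979660 + 31.972071 = 227.001908

227.0019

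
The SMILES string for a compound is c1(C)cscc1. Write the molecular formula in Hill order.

C5H6S

Atom tally by fragment:
  thiophene ring core → C:4 H:4 S:1
  (− 1 ring H displaced by substituents)
  + CH3 → C:1 H:3
Element totals:
  C: 5
  H: 6
  S: 1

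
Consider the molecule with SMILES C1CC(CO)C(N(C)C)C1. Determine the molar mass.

Atom tally by fragment:
  cyclopentane ring core → C:5 H:10
  (− 2 ring H displaced by substituents)
  + CH2OH → C:1 H:3 O:1
  + N(CH3)2 → N:1 C:2 H:6
Element totals:
  C: 8
  H: 17
  N: 1
  O: 1
Molecular formula: C8H17NO.
  M = 8(12.011) + 17(1.008) + 14.007 + 15.999
    = 96.088 + 17.136 + 14.007 + 15.999 = 143.230

143.23 g/mol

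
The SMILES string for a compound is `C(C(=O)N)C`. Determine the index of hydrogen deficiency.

Atom tally by fragment:
  H2NOCCH2 → C:2 H:4 O:1 N:1
  CH3 → C:1 H:3
Element totals:
  C: 3
  H: 7
  N: 1
  O: 1
Molecular formula: C3H7NO.
DoU = (2C + 2 + N − H − X) / 2 = (2·3 + 2 + 1 − 7 − 0) / 2 = 1.

1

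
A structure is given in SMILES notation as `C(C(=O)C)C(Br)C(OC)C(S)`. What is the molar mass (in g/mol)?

241.14 g/mol

Atom tally by fragment:
  CH3COCH2 → C:3 H:5 O:1
  CH(Br) → C:1 H:1 Br:1
  CH(OCH3) → C:2 H:4 O:1
  CH2SH → C:1 H:3 S:1
Element totals:
  C: 7
  H: 13
  Br: 1
  O: 2
  S: 1
Molecular formula: C7H13BrO2S.
  M = 7(12.011) + 13(1.008) + 79.904 + 2(15.999) + 32.06
    = 84.077 + 13.104 + 79.904 + 31.998 + 32.060 = 241.143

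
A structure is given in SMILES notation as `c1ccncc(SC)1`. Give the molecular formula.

Atom tally by fragment:
  pyridine ring core → C:5 H:5 N:1
  (− 1 ring H displaced by substituents)
  + SCH3 → C:1 H:3 S:1
Element totals:
  C: 6
  H: 7
  N: 1
  S: 1

C6H7NS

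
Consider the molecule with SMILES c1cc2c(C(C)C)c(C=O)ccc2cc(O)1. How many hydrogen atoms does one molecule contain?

Atom tally by fragment:
  naphthalene ring system core → C:10 H:8
  (− 3 ring H displaced by substituents)
  + CH(CH3)2 → C:3 H:7
  + CHO → C:1 H:1 O:1
  + OH → O:1 H:1
Element totals:
  C: 14
  H: 14
  O: 2

14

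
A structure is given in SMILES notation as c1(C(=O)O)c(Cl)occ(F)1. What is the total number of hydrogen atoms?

Atom tally by fragment:
  furan ring core → C:4 H:4 O:1
  (− 3 ring H displaced by substituents)
  + COOH → C:1 H:1 O:2
  + Cl → Cl:1
  + F → F:1
Element totals:
  C: 5
  H: 2
  Cl: 1
  F: 1
  O: 3

2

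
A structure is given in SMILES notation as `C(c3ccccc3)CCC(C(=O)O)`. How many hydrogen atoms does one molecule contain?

Atom tally by fragment:
  C6H5CH2 → C:7 H:7
  CH2 → C:1 H:2
  CH2 → C:1 H:2
  CH2COOH → C:2 H:3 O:2
Element totals:
  C: 11
  H: 14
  O: 2

14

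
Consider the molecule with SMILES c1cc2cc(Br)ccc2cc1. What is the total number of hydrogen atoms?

Atom tally by fragment:
  naphthalene ring system core → C:10 H:8
  (− 1 ring H displaced by substituents)
  + Br → Br:1
Element totals:
  C: 10
  H: 7
  Br: 1

7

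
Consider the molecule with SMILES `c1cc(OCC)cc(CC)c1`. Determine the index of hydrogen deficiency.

Atom tally by fragment:
  benzene ring core → C:6 H:6
  (− 2 ring H displaced by substituents)
  + OC2H5 → C:2 H:5 O:1
  + C2H5 → C:2 H:5
Element totals:
  C: 10
  H: 14
  O: 1
Molecular formula: C10H14O.
DoU = (2C + 2 + N − H − X) / 2 = (2·10 + 2 + 0 − 14 − 0) / 2 = 4.

4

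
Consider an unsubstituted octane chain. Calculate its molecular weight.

Atom tally by fragment:
  CH3 → C:1 H:3
  CH2 → C:1 H:2
  CH2 → C:1 H:2
  CH2 → C:1 H:2
  CH2 → C:1 H:2
  CH2 → C:1 H:2
  CH2 → C:1 H:2
  CH3 → C:1 H:3
Element totals:
  C: 8
  H: 18
Molecular formula: C8H18.
  M = 8(12.011) + 18(1.008)
    = 96.088 + 18.144 = 114.232

114.23 g/mol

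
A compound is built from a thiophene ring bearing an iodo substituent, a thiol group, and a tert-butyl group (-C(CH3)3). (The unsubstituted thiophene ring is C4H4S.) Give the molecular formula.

Atom tally by fragment:
  thiophene ring core → C:4 H:4 S:1
  (− 3 ring H displaced by substituents)
  + I → I:1
  + SH → S:1 H:1
  + C(CH3)3 → C:4 H:9
Element totals:
  C: 8
  H: 11
  I: 1
  S: 2

C8H11IS2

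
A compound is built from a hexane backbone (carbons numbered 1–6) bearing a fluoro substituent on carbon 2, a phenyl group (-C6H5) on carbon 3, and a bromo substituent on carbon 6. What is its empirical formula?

Atom tally by fragment:
  CH3 → C:1 H:3
  CH(F) → C:1 H:1 F:1
  CH(C6H5) → C:7 H:6
  CH2 → C:1 H:2
  CH2 → C:1 H:2
  CH2Br → C:1 H:2 Br:1
Element totals:
  C: 12
  H: 16
  Br: 1
  F: 1
Molecular formula: C12H16BrF.
gcd of subscripts (1, 12, 1, 16) = 1, so the empirical formula equals the molecular formula.

C12H16BrF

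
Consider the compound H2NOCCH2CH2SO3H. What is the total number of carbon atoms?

3

Atom tally by fragment:
  H2NOCCH2 → C:2 H:4 O:1 N:1
  CH2SO3H → C:1 H:3 S:1 O:3
Element totals:
  C: 3
  H: 7
  N: 1
  O: 4
  S: 1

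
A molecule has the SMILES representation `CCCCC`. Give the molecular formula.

C5H12

Atom tally by fragment:
  CH3 → C:1 H:3
  CH2 → C:1 H:2
  CH2 → C:1 H:2
  CH2 → C:1 H:2
  CH3 → C:1 H:3
Element totals:
  C: 5
  H: 12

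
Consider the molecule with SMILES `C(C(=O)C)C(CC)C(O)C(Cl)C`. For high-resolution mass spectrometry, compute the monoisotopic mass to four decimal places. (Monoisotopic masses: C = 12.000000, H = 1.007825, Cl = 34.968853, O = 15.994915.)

192.0917

Atom tally by fragment:
  CH3COCH2 → C:3 H:5 O:1
  CH(C2H5) → C:3 H:6
  CH(OH) → C:1 H:2 O:1
  CH(Cl) → C:1 H:1 Cl:1
  CH3 → C:1 H:3
Element totals:
  C: 9
  H: 17
  Cl: 1
  O: 2
Molecular formula: C9H17ClO2.
  M = 9(12.0) + 17(1.007825) + 34.968853 + 2(15.994915)
    = 108.000000 + 17.133025 + 34.968853 + 31.989830 = 192.091708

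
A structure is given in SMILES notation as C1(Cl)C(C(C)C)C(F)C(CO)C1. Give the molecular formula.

C9H16ClFO

Atom tally by fragment:
  cyclopentane ring core → C:5 H:10
  (− 4 ring H displaced by substituents)
  + Cl → Cl:1
  + CH(CH3)2 → C:3 H:7
  + F → F:1
  + CH2OH → C:1 H:3 O:1
Element totals:
  C: 9
  H: 16
  Cl: 1
  F: 1
  O: 1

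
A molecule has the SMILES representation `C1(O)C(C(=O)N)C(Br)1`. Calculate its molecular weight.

180.00 g/mol

Atom tally by fragment:
  cyclopropane ring core → C:3 H:6
  (− 3 ring H displaced by substituents)
  + OH → O:1 H:1
  + CONH2 → C:1 H:2 O:1 N:1
  + Br → Br:1
Element totals:
  C: 4
  H: 6
  Br: 1
  N: 1
  O: 2
Molecular formula: C4H6BrNO2.
  M = 4(12.011) + 6(1.008) + 79.904 + 14.007 + 2(15.999)
    = 48.044 + 6.048 + 79.904 + 14.007 + 31.998 = 180.001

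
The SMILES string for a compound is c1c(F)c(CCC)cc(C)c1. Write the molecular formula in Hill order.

C10H13F

Atom tally by fragment:
  benzene ring core → C:6 H:6
  (− 3 ring H displaced by substituents)
  + F → F:1
  + CH2CH2CH3 → C:3 H:7
  + CH3 → C:1 H:3
Element totals:
  C: 10
  H: 13
  F: 1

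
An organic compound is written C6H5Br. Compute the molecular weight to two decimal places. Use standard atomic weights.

157.01 g/mol

Atom tally by fragment:
  benzene ring core → C:6 H:6
  (− 1 ring H displaced by substituents)
  + Br → Br:1
Element totals:
  C: 6
  H: 5
  Br: 1
Molecular formula: C6H5Br.
  M = 6(12.011) + 5(1.008) + 79.904
    = 72.066 + 5.040 + 79.904 = 157.010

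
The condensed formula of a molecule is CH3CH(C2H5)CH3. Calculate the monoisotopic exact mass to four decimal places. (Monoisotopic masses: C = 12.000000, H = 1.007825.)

Element totals:
  C: 5
  H: 12
Molecular formula: C5H12.
  M = 5(12.0) + 12(1.007825)
    = 60.000000 + 12.093900 = 72.093900

72.0939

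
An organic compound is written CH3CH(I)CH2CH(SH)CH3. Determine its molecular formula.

Element totals:
  C: 5
  H: 11
  I: 1
  S: 1

C5H11IS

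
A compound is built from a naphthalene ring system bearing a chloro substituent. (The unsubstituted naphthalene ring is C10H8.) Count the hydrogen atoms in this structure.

7

Atom tally by fragment:
  naphthalene ring system core → C:10 H:8
  (− 1 ring H displaced by substituents)
  + Cl → Cl:1
Element totals:
  C: 10
  H: 7
  Cl: 1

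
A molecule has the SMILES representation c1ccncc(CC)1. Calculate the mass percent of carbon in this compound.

Atom tally by fragment:
  pyridine ring core → C:5 H:5 N:1
  (− 1 ring H displaced by substituents)
  + C2H5 → C:2 H:5
Element totals:
  C: 7
  H: 9
  N: 1
Molecular formula: C7H9N.
Molar mass = 107.156 g/mol.
Mass from C: 7 × 12.011 = 84.077 g/mol.
%C = 84.077 / 107.156 × 100 = 78.46%.

78.46%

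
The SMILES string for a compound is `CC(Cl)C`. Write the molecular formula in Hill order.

Atom tally by fragment:
  CH3 → C:1 H:3
  CH(Cl) → C:1 H:1 Cl:1
  CH3 → C:1 H:3
Element totals:
  C: 3
  H: 7
  Cl: 1

C3H7Cl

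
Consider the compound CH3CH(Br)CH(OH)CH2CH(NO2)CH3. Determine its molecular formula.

C6H12BrNO3

Element totals:
  C: 6
  H: 12
  Br: 1
  N: 1
  O: 3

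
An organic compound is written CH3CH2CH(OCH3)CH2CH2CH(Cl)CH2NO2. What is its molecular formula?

C8H16ClNO3

Element totals:
  C: 8
  H: 16
  Cl: 1
  N: 1
  O: 3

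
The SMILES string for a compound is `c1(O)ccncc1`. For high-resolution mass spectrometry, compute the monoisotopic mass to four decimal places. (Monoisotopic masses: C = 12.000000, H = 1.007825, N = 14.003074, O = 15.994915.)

Atom tally by fragment:
  pyridine ring core → C:5 H:5 N:1
  (− 1 ring H displaced by substituents)
  + OH → O:1 H:1
Element totals:
  C: 5
  H: 5
  N: 1
  O: 1
Molecular formula: C5H5NO.
  M = 5(12.0) + 5(1.007825) + 14.003074 + 15.994915
    = 60.000000 + 5.039125 + 14.003074 + 15.994915 = 95.037114

95.0371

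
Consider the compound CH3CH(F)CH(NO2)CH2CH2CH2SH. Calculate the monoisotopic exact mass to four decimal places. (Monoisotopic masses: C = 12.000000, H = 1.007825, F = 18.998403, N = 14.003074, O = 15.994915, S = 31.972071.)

181.0573

Element totals:
  C: 6
  H: 12
  F: 1
  N: 1
  O: 2
  S: 1
Molecular formula: C6H12FNO2S.
  M = 6(12.0) + 12(1.007825) + 18.998403 + 14.003074 + 2(15.994915) + 31.972071
    = 72.000000 + 12.093900 + 18.998403 + 14.003074 + 31.989830 + 31.972071 = 181.057278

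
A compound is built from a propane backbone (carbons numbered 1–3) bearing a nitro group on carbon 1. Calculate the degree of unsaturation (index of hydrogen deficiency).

1

Atom tally by fragment:
  O2NCH2 → C:1 H:2 N:1 O:2
  CH2 → C:1 H:2
  CH3 → C:1 H:3
Element totals:
  C: 3
  H: 7
  N: 1
  O: 2
Molecular formula: C3H7NO2.
DoU = (2C + 2 + N − H − X) / 2 = (2·3 + 2 + 1 − 7 − 0) / 2 = 1.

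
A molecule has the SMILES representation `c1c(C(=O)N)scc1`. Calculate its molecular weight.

Atom tally by fragment:
  thiophene ring core → C:4 H:4 S:1
  (− 1 ring H displaced by substituents)
  + CONH2 → C:1 H:2 O:1 N:1
Element totals:
  C: 5
  H: 5
  N: 1
  O: 1
  S: 1
Molecular formula: C5H5NOS.
  M = 5(12.011) + 5(1.008) + 14.007 + 15.999 + 32.06
    = 60.055 + 5.040 + 14.007 + 15.999 + 32.060 = 127.161

127.16 g/mol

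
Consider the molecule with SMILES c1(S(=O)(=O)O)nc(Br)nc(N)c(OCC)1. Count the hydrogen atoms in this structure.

Atom tally by fragment:
  pyrimidine ring core → C:4 H:4 N:2
  (− 4 ring H displaced by substituents)
  + SO3H → S:1 O:3 H:1
  + Br → Br:1
  + NH2 → N:1 H:2
  + OC2H5 → C:2 H:5 O:1
Element totals:
  C: 6
  H: 8
  Br: 1
  N: 3
  O: 4
  S: 1

8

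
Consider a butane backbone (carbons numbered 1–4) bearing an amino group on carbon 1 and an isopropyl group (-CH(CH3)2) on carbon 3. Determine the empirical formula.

Atom tally by fragment:
  H2NCH2 → C:1 H:4 N:1
  CH2 → C:1 H:2
  CH(CH(CH3)2) → C:4 H:8
  CH3 → C:1 H:3
Element totals:
  C: 7
  H: 17
  N: 1
Molecular formula: C7H17N.
gcd of subscripts (7, 17, 1) = 1, so the empirical formula equals the molecular formula.

C7H17N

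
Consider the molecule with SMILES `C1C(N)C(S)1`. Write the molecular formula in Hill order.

C3H7NS

Atom tally by fragment:
  cyclopropane ring core → C:3 H:6
  (− 2 ring H displaced by substituents)
  + NH2 → N:1 H:2
  + SH → S:1 H:1
Element totals:
  C: 3
  H: 7
  N: 1
  S: 1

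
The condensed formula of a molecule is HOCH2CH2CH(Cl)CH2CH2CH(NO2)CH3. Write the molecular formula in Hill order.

Atom tally by fragment:
  HOCH2 → C:1 H:3 O:1
  CH2 → C:1 H:2
  CH(Cl) → C:1 H:1 Cl:1
  CH2 → C:1 H:2
  CH2 → C:1 H:2
  CH(NO2) → C:1 H:1 N:1 O:2
  CH3 → C:1 H:3
Element totals:
  C: 7
  H: 14
  Cl: 1
  N: 1
  O: 3

C7H14ClNO3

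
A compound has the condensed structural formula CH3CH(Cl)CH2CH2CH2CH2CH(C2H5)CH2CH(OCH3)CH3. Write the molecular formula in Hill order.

Atom tally by fragment:
  CH3 → C:1 H:3
  CH(Cl) → C:1 H:1 Cl:1
  CH2 → C:1 H:2
  CH2 → C:1 H:2
  CH2 → C:1 H:2
  CH2 → C:1 H:2
  CH(C2H5) → C:3 H:6
  CH2 → C:1 H:2
  CH(OCH3) → C:2 H:4 O:1
  CH3 → C:1 H:3
Element totals:
  C: 13
  H: 27
  Cl: 1
  O: 1

C13H27ClO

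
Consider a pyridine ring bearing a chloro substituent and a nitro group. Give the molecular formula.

Atom tally by fragment:
  pyridine ring core → C:5 H:5 N:1
  (− 2 ring H displaced by substituents)
  + Cl → Cl:1
  + NO2 → N:1 O:2
Element totals:
  C: 5
  H: 3
  Cl: 1
  N: 2
  O: 2

C5H3ClN2O2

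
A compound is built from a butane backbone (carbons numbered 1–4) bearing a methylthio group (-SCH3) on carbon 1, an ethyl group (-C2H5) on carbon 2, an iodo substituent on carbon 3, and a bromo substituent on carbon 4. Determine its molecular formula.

C7H14BrIS

Atom tally by fragment:
  CH3SCH2 → C:2 H:5 S:1
  CH(C2H5) → C:3 H:6
  CH(I) → C:1 H:1 I:1
  CH2Br → C:1 H:2 Br:1
Element totals:
  C: 7
  H: 14
  Br: 1
  I: 1
  S: 1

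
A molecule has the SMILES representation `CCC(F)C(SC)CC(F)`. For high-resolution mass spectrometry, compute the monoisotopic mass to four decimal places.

Atom tally by fragment:
  CH3 → C:1 H:3
  CH2 → C:1 H:2
  CH(F) → C:1 H:1 F:1
  CH(SCH3) → C:2 H:4 S:1
  CH2 → C:1 H:2
  CH2F → C:1 H:2 F:1
Element totals:
  C: 7
  H: 14
  F: 2
  S: 1
Molecular formula: C7H14F2S.
  M = 7(12.0) + 14(1.007825) + 2(18.998403) + 31.972071
    = 84.000000 + 14.109550 + 37.996806 + 31.972071 = 168.078427

168.0784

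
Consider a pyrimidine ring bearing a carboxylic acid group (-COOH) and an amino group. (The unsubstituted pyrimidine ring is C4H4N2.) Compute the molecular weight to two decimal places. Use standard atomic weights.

Atom tally by fragment:
  pyrimidine ring core → C:4 H:4 N:2
  (− 2 ring H displaced by substituents)
  + COOH → C:1 H:1 O:2
  + NH2 → N:1 H:2
Element totals:
  C: 5
  H: 5
  N: 3
  O: 2
Molecular formula: C5H5N3O2.
  M = 5(12.011) + 5(1.008) + 3(14.007) + 2(15.999)
    = 60.055 + 5.040 + 42.021 + 31.998 = 139.114

139.11 g/mol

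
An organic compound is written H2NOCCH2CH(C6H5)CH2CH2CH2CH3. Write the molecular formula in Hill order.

Element totals:
  C: 13
  H: 19
  N: 1
  O: 1

C13H19NO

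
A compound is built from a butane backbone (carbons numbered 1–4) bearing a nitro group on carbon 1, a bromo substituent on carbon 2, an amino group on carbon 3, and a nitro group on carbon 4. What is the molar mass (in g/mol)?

Atom tally by fragment:
  O2NCH2 → C:1 H:2 N:1 O:2
  CH(Br) → C:1 H:1 Br:1
  CH(NH2) → C:1 H:3 N:1
  CH2NO2 → C:1 H:2 N:1 O:2
Element totals:
  C: 4
  H: 8
  Br: 1
  N: 3
  O: 4
Molecular formula: C4H8BrN3O4.
  M = 4(12.011) + 8(1.008) + 79.904 + 3(14.007) + 4(15.999)
    = 48.044 + 8.064 + 79.904 + 42.021 + 63.996 = 242.029

242.03 g/mol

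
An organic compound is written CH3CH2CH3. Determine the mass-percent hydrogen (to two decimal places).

18.29%

Element totals:
  C: 3
  H: 8
Molecular formula: C3H8.
Molar mass = 44.097 g/mol.
Mass from H: 8 × 1.008 = 8.064 g/mol.
%H = 8.064 / 44.097 × 100 = 18.29%.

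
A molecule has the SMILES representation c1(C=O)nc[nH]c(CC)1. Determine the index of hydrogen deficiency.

4

Atom tally by fragment:
  imidazole ring core → C:3 H:4 N:2
  (− 2 ring H displaced by substituents)
  + CHO → C:1 H:1 O:1
  + C2H5 → C:2 H:5
Element totals:
  C: 6
  H: 8
  N: 2
  O: 1
Molecular formula: C6H8N2O.
DoU = (2C + 2 + N − H − X) / 2 = (2·6 + 2 + 2 − 8 − 0) / 2 = 4.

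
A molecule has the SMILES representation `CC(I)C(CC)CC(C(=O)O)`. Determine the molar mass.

Atom tally by fragment:
  CH3 → C:1 H:3
  CH(I) → C:1 H:1 I:1
  CH(C2H5) → C:3 H:6
  CH2 → C:1 H:2
  CH2COOH → C:2 H:3 O:2
Element totals:
  C: 8
  H: 15
  I: 1
  O: 2
Molecular formula: C8H15IO2.
  M = 8(12.011) + 15(1.008) + 126.904 + 2(15.999)
    = 96.088 + 15.120 + 126.904 + 31.998 = 270.110

270.11 g/mol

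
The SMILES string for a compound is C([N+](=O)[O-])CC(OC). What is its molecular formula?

C4H9NO3

Atom tally by fragment:
  O2NCH2 → C:1 H:2 N:1 O:2
  CH2 → C:1 H:2
  CH2OCH3 → C:2 H:5 O:1
Element totals:
  C: 4
  H: 9
  N: 1
  O: 3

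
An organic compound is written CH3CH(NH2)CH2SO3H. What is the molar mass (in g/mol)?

139.17 g/mol

Element totals:
  C: 3
  H: 9
  N: 1
  O: 3
  S: 1
Molecular formula: C3H9NO3S.
  M = 3(12.011) + 9(1.008) + 14.007 + 3(15.999) + 32.06
    = 36.033 + 9.072 + 14.007 + 47.997 + 32.060 = 139.169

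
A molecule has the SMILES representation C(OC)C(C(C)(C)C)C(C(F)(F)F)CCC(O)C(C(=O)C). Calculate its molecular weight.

Atom tally by fragment:
  CH3OCH2 → C:2 H:5 O:1
  CH(C(CH3)3) → C:5 H:10
  CH(CF3) → C:2 H:1 F:3
  CH2 → C:1 H:2
  CH2 → C:1 H:2
  CH(OH) → C:1 H:2 O:1
  CH2COCH3 → C:3 H:5 O:1
Element totals:
  C: 15
  H: 27
  F: 3
  O: 3
Molecular formula: C15H27F3O3.
  M = 15(12.011) + 27(1.008) + 3(18.998) + 3(15.999)
    = 180.165 + 27.216 + 56.994 + 47.997 = 312.372

312.37 g/mol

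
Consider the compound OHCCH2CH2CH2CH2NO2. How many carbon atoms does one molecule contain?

Atom tally by fragment:
  OHCCH2 → C:2 H:3 O:1
  CH2 → C:1 H:2
  CH2 → C:1 H:2
  CH2NO2 → C:1 H:2 N:1 O:2
Element totals:
  C: 5
  H: 9
  N: 1
  O: 3

5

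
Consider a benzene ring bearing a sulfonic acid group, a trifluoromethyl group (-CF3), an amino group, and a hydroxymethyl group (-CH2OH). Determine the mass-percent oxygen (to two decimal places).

23.60%

Atom tally by fragment:
  benzene ring core → C:6 H:6
  (− 4 ring H displaced by substituents)
  + SO3H → S:1 O:3 H:1
  + CF3 → C:1 F:3
  + NH2 → N:1 H:2
  + CH2OH → C:1 H:3 O:1
Element totals:
  C: 8
  H: 8
  F: 3
  N: 1
  O: 4
  S: 1
Molecular formula: C8H8F3NO4S.
Molar mass = 271.209 g/mol.
Mass from O: 4 × 15.999 = 63.996 g/mol.
%O = 63.996 / 271.209 × 100 = 23.60%.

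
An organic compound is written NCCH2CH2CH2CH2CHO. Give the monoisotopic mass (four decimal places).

Atom tally by fragment:
  NCCH2 → C:2 H:2 N:1
  CH2 → C:1 H:2
  CH2 → C:1 H:2
  CH2CHO → C:2 H:3 O:1
Element totals:
  C: 6
  H: 9
  N: 1
  O: 1
Molecular formula: C6H9NO.
  M = 6(12.0) + 9(1.007825) + 14.003074 + 15.994915
    = 72.000000 + 9.070425 + 14.003074 + 15.994915 = 111.068414

111.0684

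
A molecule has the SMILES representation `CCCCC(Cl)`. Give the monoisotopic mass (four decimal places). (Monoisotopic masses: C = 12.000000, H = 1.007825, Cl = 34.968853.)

Atom tally by fragment:
  CH3 → C:1 H:3
  CH2 → C:1 H:2
  CH2 → C:1 H:2
  CH2 → C:1 H:2
  CH2Cl → C:1 H:2 Cl:1
Element totals:
  C: 5
  H: 11
  Cl: 1
Molecular formula: C5H11Cl.
  M = 5(12.0) + 11(1.007825) + 34.968853
    = 60.000000 + 11.086075 + 34.968853 = 106.054928

106.0549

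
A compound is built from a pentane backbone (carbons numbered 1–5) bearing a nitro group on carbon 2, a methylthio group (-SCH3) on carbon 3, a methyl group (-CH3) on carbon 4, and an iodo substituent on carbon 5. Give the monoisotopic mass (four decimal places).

Atom tally by fragment:
  CH3 → C:1 H:3
  CH(NO2) → C:1 H:1 N:1 O:2
  CH(SCH3) → C:2 H:4 S:1
  CH(CH3) → C:2 H:4
  CH2I → C:1 H:2 I:1
Element totals:
  C: 7
  H: 14
  I: 1
  N: 1
  O: 2
  S: 1
Molecular formula: C7H14INO2S.
  M = 7(12.0) + 14(1.007825) + 126.904472 + 14.003074 + 2(15.994915) + 31.972071
    = 84.000000 + 14.109550 + 126.904472 + 14.003074 + 31.989830 + 31.972071 = 302.978997

302.9790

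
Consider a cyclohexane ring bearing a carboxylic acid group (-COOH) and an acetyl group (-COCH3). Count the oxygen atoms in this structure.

3

Atom tally by fragment:
  cyclohexane ring core → C:6 H:12
  (− 2 ring H displaced by substituents)
  + COOH → C:1 H:1 O:2
  + COCH3 → C:2 H:3 O:1
Element totals:
  C: 9
  H: 14
  O: 3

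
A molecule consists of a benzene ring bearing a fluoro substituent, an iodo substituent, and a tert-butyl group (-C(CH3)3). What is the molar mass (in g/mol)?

Atom tally by fragment:
  benzene ring core → C:6 H:6
  (− 3 ring H displaced by substituents)
  + F → F:1
  + I → I:1
  + C(CH3)3 → C:4 H:9
Element totals:
  C: 10
  H: 12
  F: 1
  I: 1
Molecular formula: C10H12FI.
  M = 10(12.011) + 12(1.008) + 18.998 + 126.904
    = 120.110 + 12.096 + 18.998 + 126.904 = 278.108

278.11 g/mol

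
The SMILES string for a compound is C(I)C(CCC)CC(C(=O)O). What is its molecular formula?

Atom tally by fragment:
  ICH2 → C:1 H:2 I:1
  CH(CH2CH2CH3) → C:4 H:8
  CH2 → C:1 H:2
  CH2COOH → C:2 H:3 O:2
Element totals:
  C: 8
  H: 15
  I: 1
  O: 2

C8H15IO2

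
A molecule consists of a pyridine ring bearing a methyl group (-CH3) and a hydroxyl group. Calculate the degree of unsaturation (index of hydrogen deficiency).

Atom tally by fragment:
  pyridine ring core → C:5 H:5 N:1
  (− 2 ring H displaced by substituents)
  + CH3 → C:1 H:3
  + OH → O:1 H:1
Element totals:
  C: 6
  H: 7
  N: 1
  O: 1
Molecular formula: C6H7NO.
DoU = (2C + 2 + N − H − X) / 2 = (2·6 + 2 + 1 − 7 − 0) / 2 = 4.

4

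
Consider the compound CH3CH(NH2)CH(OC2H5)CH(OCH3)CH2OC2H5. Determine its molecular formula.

C10H23NO3

Element totals:
  C: 10
  H: 23
  N: 1
  O: 3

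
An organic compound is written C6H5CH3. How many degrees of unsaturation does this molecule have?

Atom tally by fragment:
  benzene ring core → C:6 H:6
  (− 1 ring H displaced by substituents)
  + CH3 → C:1 H:3
Element totals:
  C: 7
  H: 8
Molecular formula: C7H8.
DoU = (2C + 2 + N − H − X) / 2 = (2·7 + 2 + 0 − 8 − 0) / 2 = 4.

4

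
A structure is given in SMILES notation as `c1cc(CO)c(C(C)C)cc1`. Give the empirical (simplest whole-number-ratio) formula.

Atom tally by fragment:
  benzene ring core → C:6 H:6
  (− 2 ring H displaced by substituents)
  + CH2OH → C:1 H:3 O:1
  + CH(CH3)2 → C:3 H:7
Element totals:
  C: 10
  H: 14
  O: 1
Molecular formula: C10H14O.
gcd of subscripts (10, 14, 1) = 1, so the empirical formula equals the molecular formula.

C10H14O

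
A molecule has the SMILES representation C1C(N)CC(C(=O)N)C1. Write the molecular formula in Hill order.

Atom tally by fragment:
  cyclopentane ring core → C:5 H:10
  (− 2 ring H displaced by substituents)
  + NH2 → N:1 H:2
  + CONH2 → C:1 H:2 O:1 N:1
Element totals:
  C: 6
  H: 12
  N: 2
  O: 1

C6H12N2O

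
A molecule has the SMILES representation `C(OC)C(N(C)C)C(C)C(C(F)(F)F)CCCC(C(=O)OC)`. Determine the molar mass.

327.39 g/mol

Atom tally by fragment:
  CH3OCH2 → C:2 H:5 O:1
  CH(N(CH3)2) → C:3 H:7 N:1
  CH(CH3) → C:2 H:4
  CH(CF3) → C:2 H:1 F:3
  CH2 → C:1 H:2
  CH2 → C:1 H:2
  CH2 → C:1 H:2
  CH2COOCH3 → C:3 H:5 O:2
Element totals:
  C: 15
  H: 28
  F: 3
  N: 1
  O: 3
Molecular formula: C15H28F3NO3.
  M = 15(12.011) + 28(1.008) + 3(18.998) + 14.007 + 3(15.999)
    = 180.165 + 28.224 + 56.994 + 14.007 + 47.997 = 327.387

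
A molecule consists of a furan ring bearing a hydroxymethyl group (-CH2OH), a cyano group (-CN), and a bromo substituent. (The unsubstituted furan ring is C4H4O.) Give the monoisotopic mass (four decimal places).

Atom tally by fragment:
  furan ring core → C:4 H:4 O:1
  (− 3 ring H displaced by substituents)
  + CH2OH → C:1 H:3 O:1
  + CN → C:1 N:1
  + Br → Br:1
Element totals:
  C: 6
  H: 4
  Br: 1
  N: 1
  O: 2
Molecular formula: C6H4BrNO2.
  M = 6(12.0) + 4(1.007825) + 78.918338 + 14.003074 + 2(15.994915)
    = 72.000000 + 4.031300 + 78.918338 + 14.003074 + 31.989830 = 200.942542

200.9425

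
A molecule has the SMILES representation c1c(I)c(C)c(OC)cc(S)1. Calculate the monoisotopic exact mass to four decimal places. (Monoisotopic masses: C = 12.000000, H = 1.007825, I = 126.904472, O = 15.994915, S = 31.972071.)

Atom tally by fragment:
  benzene ring core → C:6 H:6
  (− 4 ring H displaced by substituents)
  + I → I:1
  + CH3 → C:1 H:3
  + OCH3 → C:1 H:3 O:1
  + SH → S:1 H:1
Element totals:
  C: 8
  H: 9
  I: 1
  O: 1
  S: 1
Molecular formula: C8H9IOS.
  M = 8(12.0) + 9(1.007825) + 126.904472 + 15.994915 + 31.972071
    = 96.000000 + 9.070425 + 126.904472 + 15.994915 + 31.972071 = 279.941883

279.9419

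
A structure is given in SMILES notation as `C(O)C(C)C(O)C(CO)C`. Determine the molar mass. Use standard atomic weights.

Atom tally by fragment:
  HOCH2 → C:1 H:3 O:1
  CH(CH3) → C:2 H:4
  CH(OH) → C:1 H:2 O:1
  CH(CH2OH) → C:2 H:4 O:1
  CH3 → C:1 H:3
Element totals:
  C: 7
  H: 16
  O: 3
Molecular formula: C7H16O3.
  M = 7(12.011) + 16(1.008) + 3(15.999)
    = 84.077 + 16.128 + 47.997 = 148.202

148.20 g/mol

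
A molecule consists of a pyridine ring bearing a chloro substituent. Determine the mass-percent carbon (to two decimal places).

52.89%

Atom tally by fragment:
  pyridine ring core → C:5 H:5 N:1
  (− 1 ring H displaced by substituents)
  + Cl → Cl:1
Element totals:
  C: 5
  H: 4
  Cl: 1
  N: 1
Molecular formula: C5H4ClN.
Molar mass = 113.544 g/mol.
Mass from C: 5 × 12.011 = 60.055 g/mol.
%C = 60.055 / 113.544 × 100 = 52.89%.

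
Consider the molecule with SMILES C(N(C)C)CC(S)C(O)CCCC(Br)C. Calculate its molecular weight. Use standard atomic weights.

Atom tally by fragment:
  (CH3)2NCH2 → C:3 H:8 N:1
  CH2 → C:1 H:2
  CH(SH) → C:1 H:2 S:1
  CH(OH) → C:1 H:2 O:1
  CH2 → C:1 H:2
  CH2 → C:1 H:2
  CH2 → C:1 H:2
  CH(Br) → C:1 H:1 Br:1
  CH3 → C:1 H:3
Element totals:
  C: 11
  H: 24
  Br: 1
  N: 1
  O: 1
  S: 1
Molecular formula: C11H24BrNOS.
  M = 11(12.011) + 24(1.008) + 79.904 + 14.007 + 15.999 + 32.06
    = 132.121 + 24.192 + 79.904 + 14.007 + 15.999 + 32.060 = 298.283

298.28 g/mol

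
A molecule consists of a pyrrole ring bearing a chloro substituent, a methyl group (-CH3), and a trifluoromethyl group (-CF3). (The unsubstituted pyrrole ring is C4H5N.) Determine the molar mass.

Atom tally by fragment:
  pyrrole ring core → C:4 H:5 N:1
  (− 3 ring H displaced by substituents)
  + Cl → Cl:1
  + CH3 → C:1 H:3
  + CF3 → C:1 F:3
Element totals:
  C: 6
  H: 5
  Cl: 1
  F: 3
  N: 1
Molecular formula: C6H5ClF3N.
  M = 6(12.011) + 5(1.008) + 35.45 + 3(18.998) + 14.007
    = 72.066 + 5.040 + 35.450 + 56.994 + 14.007 = 183.557

183.56 g/mol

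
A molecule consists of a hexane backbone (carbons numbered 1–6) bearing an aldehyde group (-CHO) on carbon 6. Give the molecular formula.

C7H14O

Atom tally by fragment:
  CH3 → C:1 H:3
  CH2 → C:1 H:2
  CH2 → C:1 H:2
  CH2 → C:1 H:2
  CH2 → C:1 H:2
  CH2CHO → C:2 H:3 O:1
Element totals:
  C: 7
  H: 14
  O: 1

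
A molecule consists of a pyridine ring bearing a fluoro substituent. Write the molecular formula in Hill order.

Atom tally by fragment:
  pyridine ring core → C:5 H:5 N:1
  (− 1 ring H displaced by substituents)
  + F → F:1
Element totals:
  C: 5
  H: 4
  F: 1
  N: 1

C5H4FN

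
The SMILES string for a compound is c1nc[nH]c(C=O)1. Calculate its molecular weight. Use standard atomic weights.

Atom tally by fragment:
  imidazole ring core → C:3 H:4 N:2
  (− 1 ring H displaced by substituents)
  + CHO → C:1 H:1 O:1
Element totals:
  C: 4
  H: 4
  N: 2
  O: 1
Molecular formula: C4H4N2O.
  M = 4(12.011) + 4(1.008) + 2(14.007) + 15.999
    = 48.044 + 4.032 + 28.014 + 15.999 = 96.089

96.09 g/mol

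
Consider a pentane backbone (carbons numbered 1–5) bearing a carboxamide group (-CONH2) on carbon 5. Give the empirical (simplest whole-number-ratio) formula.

Atom tally by fragment:
  CH3 → C:1 H:3
  CH2 → C:1 H:2
  CH2 → C:1 H:2
  CH2 → C:1 H:2
  CH2CONH2 → C:2 H:4 O:1 N:1
Element totals:
  C: 6
  H: 13
  N: 1
  O: 1
Molecular formula: C6H13NO.
gcd of subscripts (6, 13, 1, 1) = 1, so the empirical formula equals the molecular formula.

C6H13NO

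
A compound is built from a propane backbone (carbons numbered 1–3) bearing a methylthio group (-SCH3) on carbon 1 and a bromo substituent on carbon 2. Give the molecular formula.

C4H9BrS

Atom tally by fragment:
  CH3SCH2 → C:2 H:5 S:1
  CH(Br) → C:1 H:1 Br:1
  CH3 → C:1 H:3
Element totals:
  C: 4
  H: 9
  Br: 1
  S: 1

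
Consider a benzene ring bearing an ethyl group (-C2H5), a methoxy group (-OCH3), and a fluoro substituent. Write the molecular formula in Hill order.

Atom tally by fragment:
  benzene ring core → C:6 H:6
  (− 3 ring H displaced by substituents)
  + C2H5 → C:2 H:5
  + OCH3 → C:1 H:3 O:1
  + F → F:1
Element totals:
  C: 9
  H: 11
  F: 1
  O: 1

C9H11FO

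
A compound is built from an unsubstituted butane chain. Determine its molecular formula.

C4H10

Atom tally by fragment:
  CH3 → C:1 H:3
  CH2 → C:1 H:2
  CH2 → C:1 H:2
  CH3 → C:1 H:3
Element totals:
  C: 4
  H: 10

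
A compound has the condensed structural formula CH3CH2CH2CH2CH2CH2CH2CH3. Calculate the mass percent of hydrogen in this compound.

Atom tally by fragment:
  CH3 → C:1 H:3
  CH2 → C:1 H:2
  CH2 → C:1 H:2
  CH2 → C:1 H:2
  CH2 → C:1 H:2
  CH2 → C:1 H:2
  CH2 → C:1 H:2
  CH3 → C:1 H:3
Element totals:
  C: 8
  H: 18
Molecular formula: C8H18.
Molar mass = 114.232 g/mol.
Mass from H: 18 × 1.008 = 18.144 g/mol.
%H = 18.144 / 114.232 × 100 = 15.88%.

15.88%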